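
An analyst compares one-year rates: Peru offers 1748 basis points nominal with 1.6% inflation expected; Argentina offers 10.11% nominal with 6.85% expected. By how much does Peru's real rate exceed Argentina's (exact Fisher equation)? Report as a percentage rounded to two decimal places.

Peru: (1 + 0.1748)/(1 + 0.0160) − 1 = 15.6299%
Argentina: (1 + 0.1011)/(1 + 0.0685) − 1 = 3.0510%
Differential = 15.6299% − 3.0510% = 12.5789% → 12.58%.

12.58%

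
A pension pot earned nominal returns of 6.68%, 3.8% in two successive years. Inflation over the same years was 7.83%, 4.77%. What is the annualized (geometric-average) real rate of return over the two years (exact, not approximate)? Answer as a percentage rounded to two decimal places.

-1.00%

Nominal growth factor = 1.0668 × 1.0380 = 1.10733840
Price-level growth factor = 1.0783 × 1.0477 = 1.12973491
Real growth factor = 1.10733840 / 1.12973491 = 0.98017543
Annualized real rate = 0.98017543^(1/2) − 1 = -0.9962% → -1.00%.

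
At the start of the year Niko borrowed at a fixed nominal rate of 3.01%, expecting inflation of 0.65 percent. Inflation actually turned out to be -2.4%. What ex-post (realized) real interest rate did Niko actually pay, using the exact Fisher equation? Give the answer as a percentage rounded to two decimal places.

Ex-post: (1 + 0.0301)/(1 − 0.0240) − 1 = 5.5430%
So the realized real rate is 5.54%.

5.54%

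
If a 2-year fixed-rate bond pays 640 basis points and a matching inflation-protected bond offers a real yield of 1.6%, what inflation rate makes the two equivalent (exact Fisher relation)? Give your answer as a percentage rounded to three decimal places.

4.724%

(1 + π) = (1 + i)/(1 + r) = 1.06400 / 1.01600 = 1.047244
Break-even inflation = 1.047244 − 1 → 4.724%.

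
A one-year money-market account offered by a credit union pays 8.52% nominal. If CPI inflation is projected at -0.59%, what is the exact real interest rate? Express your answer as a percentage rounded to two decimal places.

9.16%

1 + r = 1.08520 / 0.99410 = 1.091641
r = 1.091641 − 1 = 9.1641%, i.e. 9.16%.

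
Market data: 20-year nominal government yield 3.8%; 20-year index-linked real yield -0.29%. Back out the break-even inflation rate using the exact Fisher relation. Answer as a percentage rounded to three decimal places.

(1 + π) = (1 + i)/(1 + r) = 1.03800 / 0.99710 = 1.041019
Break-even inflation = 1.041019 − 1 → 4.102%.

4.102%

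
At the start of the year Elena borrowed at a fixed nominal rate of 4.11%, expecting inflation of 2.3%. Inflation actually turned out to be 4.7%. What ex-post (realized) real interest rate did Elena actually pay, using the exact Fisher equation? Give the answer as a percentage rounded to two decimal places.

Ex-post: (1 + 0.0411)/(1 + 0.0470) − 1 = -0.5635%
So the realized real rate is -0.56%.

-0.56%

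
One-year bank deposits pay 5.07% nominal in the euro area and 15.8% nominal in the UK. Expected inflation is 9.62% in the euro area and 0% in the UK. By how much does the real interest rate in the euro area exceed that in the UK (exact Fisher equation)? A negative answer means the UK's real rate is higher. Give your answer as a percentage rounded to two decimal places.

-19.95%

The euro area: (1 + 0.0507)/(1 + 0.0962) − 1 = -4.1507%
The UK: (1 + 0.1580)/(1 + 0.0000) − 1 = 15.8000%
Differential = -4.1507% − 15.8000% = -19.9507% → -19.95%.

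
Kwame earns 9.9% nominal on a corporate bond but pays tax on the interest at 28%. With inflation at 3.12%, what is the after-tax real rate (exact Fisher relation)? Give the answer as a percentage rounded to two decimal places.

3.89%

After-tax nominal return = 9.9% × (1 − 0.28) = 7.1280%.
1 + r = 1.07128 / 1.03120 = 1.038867
After-tax real rate = 1.038867 − 1 → 3.89%.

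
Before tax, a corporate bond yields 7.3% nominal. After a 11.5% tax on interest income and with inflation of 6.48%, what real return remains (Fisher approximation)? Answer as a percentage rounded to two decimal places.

-0.02%

After-tax nominal return = 7.3% × (1 − 0.115) = 6.4605%.
r ≈ 6.4605% − 6.48% → -0.02%.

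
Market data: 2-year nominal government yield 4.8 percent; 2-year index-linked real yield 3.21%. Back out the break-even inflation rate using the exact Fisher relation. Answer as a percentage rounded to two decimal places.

1.54%

(1 + π) = (1 + i)/(1 + r) = 1.04800 / 1.03210 = 1.015405
Break-even inflation = 1.015405 − 1 → 1.54%.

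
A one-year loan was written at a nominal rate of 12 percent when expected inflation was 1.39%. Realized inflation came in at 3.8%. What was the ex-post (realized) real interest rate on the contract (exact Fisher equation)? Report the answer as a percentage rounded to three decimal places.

7.900%

Ex-post: (1 + 0.1200)/(1 + 0.0380) − 1 = 7.8998%
So the realized real rate is 7.900%.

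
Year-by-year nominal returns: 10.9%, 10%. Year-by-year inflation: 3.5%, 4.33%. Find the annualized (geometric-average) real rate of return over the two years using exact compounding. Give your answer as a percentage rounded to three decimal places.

Compound the nominal returns: 1.1090 × 1.1000 = 1.21990000.
Compound inflation: 1.0350 × 1.0433 = 1.07981550.
Deflate: 1.21990000 / 1.07981550 = 1.12973003.
Annualized real rate = 1.12973003^(1/2) − 1 = 6.2888% → 6.289%.

6.289%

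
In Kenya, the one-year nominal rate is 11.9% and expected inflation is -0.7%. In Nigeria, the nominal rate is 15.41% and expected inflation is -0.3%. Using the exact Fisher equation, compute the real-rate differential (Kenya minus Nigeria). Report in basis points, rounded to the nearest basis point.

-307 basis points

Kenya: (1 + 0.1190)/(1 − 0.0070) − 1 = 12.6888%
Nigeria: (1 + 0.1541)/(1 − 0.0030) − 1 = 15.7573%
Differential = 12.6888% − 15.7573% = -3.0685% → -307 basis points.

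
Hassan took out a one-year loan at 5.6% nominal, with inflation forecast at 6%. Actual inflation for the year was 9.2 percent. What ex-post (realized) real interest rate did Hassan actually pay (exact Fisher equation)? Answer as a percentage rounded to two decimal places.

Ex-post: (1 + 0.0560)/(1 + 0.0920) − 1 = -3.2967%
So the realized real rate is -3.30%.

-3.30%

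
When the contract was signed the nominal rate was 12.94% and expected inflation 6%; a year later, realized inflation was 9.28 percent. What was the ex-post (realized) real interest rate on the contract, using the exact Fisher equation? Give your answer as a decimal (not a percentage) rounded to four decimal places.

Ex-post: (1 + 0.1294)/(1 + 0.0928) − 1 = 3.3492%
So the realized real rate is 0.0335.

0.0335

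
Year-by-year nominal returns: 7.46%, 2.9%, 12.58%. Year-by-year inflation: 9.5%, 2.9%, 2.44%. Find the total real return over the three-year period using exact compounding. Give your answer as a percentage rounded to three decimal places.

7.851%

Compound the nominal returns: 1.0746 × 1.0290 × 1.1258 = 1.244868.
Compound inflation: 1.0950 × 1.0290 × 1.0244 = 1.154248.
Deflate: 1.244868 / 1.154248 = 1.078511.
Total real return = 1.078511 − 1 → 7.851%.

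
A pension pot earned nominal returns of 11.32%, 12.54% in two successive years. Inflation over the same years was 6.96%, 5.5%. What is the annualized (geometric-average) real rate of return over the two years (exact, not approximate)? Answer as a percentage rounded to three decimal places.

Compound the nominal returns: 1.1132 × 1.1254 = 1.25279528.
Compound inflation: 1.0696 × 1.0550 = 1.12842800.
Deflate: 1.25279528 / 1.12842800 = 1.11021286.
Annualized real rate = 1.11021286^(1/2) − 1 = 5.3666% → 5.367%.

5.367%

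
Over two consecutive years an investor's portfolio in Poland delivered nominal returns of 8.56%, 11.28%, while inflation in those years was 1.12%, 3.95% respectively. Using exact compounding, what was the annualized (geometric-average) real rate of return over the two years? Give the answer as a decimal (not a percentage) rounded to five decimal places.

0.07204

Compound the nominal returns: 1.0856 × 1.1128 = 1.20805568.
Compound inflation: 1.0112 × 1.0395 = 1.05114240.
Deflate: 1.20805568 / 1.05114240 = 1.14927880.
Annualized real rate = 1.14927880^(1/2) − 1 = 7.2044% → 0.07204.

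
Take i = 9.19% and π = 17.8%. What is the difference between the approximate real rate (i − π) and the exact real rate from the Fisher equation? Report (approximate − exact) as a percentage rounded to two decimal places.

Approximate: r ≈ 9.190% − 17.800% = -8.6100%
Exact: (1 + 0.0919)/(1 + 0.1780) − 1 = -7.3090%
Error = -8.6100% − (-7.3090%) = -1.3010% → -1.30%.

-1.30%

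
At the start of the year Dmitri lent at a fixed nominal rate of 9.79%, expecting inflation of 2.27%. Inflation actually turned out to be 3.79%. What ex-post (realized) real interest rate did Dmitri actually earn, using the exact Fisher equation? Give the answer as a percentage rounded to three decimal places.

5.781%

Ex-post: (1 + 0.0979)/(1 + 0.0379) − 1 = 5.7809%
So the realized real rate is 5.781%.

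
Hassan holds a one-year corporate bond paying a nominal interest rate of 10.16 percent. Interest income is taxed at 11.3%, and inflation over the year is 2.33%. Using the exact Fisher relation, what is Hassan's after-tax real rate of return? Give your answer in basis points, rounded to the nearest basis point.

653 basis points

After-tax nominal return = 10.16% × (1 − 0.113) = 9.01192%.
1 + r = 1.0901192 / 1.02330 = 1.065298
After-tax real rate = 1.065298 − 1 → 653 basis points.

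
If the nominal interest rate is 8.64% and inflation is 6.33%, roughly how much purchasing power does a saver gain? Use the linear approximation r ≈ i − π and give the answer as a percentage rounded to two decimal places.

2.31%

r ≈ i − π = 8.64% − 6.33% = 2.31%.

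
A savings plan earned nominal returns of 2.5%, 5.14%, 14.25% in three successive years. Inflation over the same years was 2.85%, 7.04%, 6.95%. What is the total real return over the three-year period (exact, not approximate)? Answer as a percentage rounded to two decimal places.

4.57%

Nominal growth factor = 1.0250 × 1.0514 × 1.1425 = 1.231255
Price-level growth factor = 1.0285 × 1.0704 × 1.0695 = 1.177419
Real growth factor = 1.231255 / 1.177419 = 1.045723
Total real return = 1.045723 − 1 → 4.57%.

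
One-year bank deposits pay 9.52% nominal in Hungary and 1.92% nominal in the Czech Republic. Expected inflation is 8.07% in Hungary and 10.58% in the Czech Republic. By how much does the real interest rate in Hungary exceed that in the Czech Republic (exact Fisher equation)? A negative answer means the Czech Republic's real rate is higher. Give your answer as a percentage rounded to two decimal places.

Hungary: (1 + 0.0952)/(1 + 0.0807) − 1 = 1.3417%
The Czech Republic: (1 + 0.0192)/(1 + 0.1058) − 1 = -7.8314%
Differential = 1.3417% − (-7.8314%) = 9.1732% → 9.17%.

9.17%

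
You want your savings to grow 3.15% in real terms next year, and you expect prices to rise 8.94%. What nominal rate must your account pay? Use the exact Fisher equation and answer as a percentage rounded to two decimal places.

(1 + i) = (1 + r)(1 + π) = 1.03150 × 1.08940 = 1.1237161
i = 1.1237161 − 1, so the required nominal rate is 12.37%.

12.37%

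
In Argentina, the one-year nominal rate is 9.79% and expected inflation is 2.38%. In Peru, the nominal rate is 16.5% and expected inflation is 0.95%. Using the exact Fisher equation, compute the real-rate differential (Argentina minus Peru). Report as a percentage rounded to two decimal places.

-8.17%

Argentina: (1 + 0.0979)/(1 + 0.0238) − 1 = 7.2377%
Peru: (1 + 0.1650)/(1 + 0.0095) − 1 = 15.4037%
Differential = 7.2377% − 15.4037% = -8.1659% → -8.17%.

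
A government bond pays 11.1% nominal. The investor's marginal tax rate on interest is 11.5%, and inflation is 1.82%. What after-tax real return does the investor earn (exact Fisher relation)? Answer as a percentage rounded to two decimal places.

7.86%

After-tax nominal return = 11.1% × (1 − 0.115) = 9.8235%.
1 + r = 1.098235 / 1.01820 = 1.078604
After-tax real rate = 1.078604 − 1 → 7.86%.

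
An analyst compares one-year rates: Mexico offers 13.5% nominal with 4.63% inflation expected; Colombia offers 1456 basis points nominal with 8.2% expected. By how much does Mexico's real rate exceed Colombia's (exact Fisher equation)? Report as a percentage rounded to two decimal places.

Mexico: (1 + 0.1350)/(1 + 0.0463) − 1 = 8.4775%
Colombia: (1 + 0.1456)/(1 + 0.0820) − 1 = 5.8780%
Differential = 8.4775% − 5.8780% = 2.5995% → 2.60%.

2.60%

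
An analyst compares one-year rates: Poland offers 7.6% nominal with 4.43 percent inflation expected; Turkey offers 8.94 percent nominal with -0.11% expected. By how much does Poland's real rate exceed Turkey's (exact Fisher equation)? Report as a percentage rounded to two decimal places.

-6.02%

Poland: (1 + 0.0760)/(1 + 0.0443) − 1 = 3.0355%
Turkey: (1 + 0.0894)/(1 − 0.0011) − 1 = 9.0600%
Differential = 3.0355% − 9.0600% = -6.0244% → -6.02%.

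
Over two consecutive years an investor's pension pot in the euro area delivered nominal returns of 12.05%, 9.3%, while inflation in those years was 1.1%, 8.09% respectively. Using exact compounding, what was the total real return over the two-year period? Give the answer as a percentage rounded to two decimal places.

Compound the nominal returns: 1.1205 × 1.0930 = 1.224707.
Compound inflation: 1.0110 × 1.0809 = 1.092790.
Deflate: 1.224707 / 1.092790 = 1.120715.
Total real return = 1.120715 − 1 → 12.07%.

12.07%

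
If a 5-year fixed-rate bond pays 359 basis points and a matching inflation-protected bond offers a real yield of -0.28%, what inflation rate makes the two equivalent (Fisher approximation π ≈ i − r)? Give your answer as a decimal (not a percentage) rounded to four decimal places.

π ≈ i − r = 3.59% − (-0.28%) → 0.0387.

0.0387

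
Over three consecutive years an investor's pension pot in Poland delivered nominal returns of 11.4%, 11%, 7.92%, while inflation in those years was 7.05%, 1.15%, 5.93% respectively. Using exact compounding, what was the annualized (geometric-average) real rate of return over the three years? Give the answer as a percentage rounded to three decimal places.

5.175%

Compound the nominal returns: 1.1140 × 1.1100 × 1.0792 = 1.33447397.
Compound inflation: 1.0705 × 1.0115 × 1.0593 = 1.14702143.
Deflate: 1.33447397 / 1.14702143 = 1.16342549.
Annualized real rate = 1.16342549^(1/3) − 1 = 5.1751% → 5.175%.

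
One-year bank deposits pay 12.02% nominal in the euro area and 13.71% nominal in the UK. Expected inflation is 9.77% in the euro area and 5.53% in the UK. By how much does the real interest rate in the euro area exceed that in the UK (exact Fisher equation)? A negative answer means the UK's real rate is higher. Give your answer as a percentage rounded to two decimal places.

The euro area: (1 + 0.1202)/(1 + 0.0977) − 1 = 2.0497%
The UK: (1 + 0.1371)/(1 + 0.0553) − 1 = 7.7514%
Differential = 2.0497% − 7.7514% = -5.7016% → -5.70%.

-5.70%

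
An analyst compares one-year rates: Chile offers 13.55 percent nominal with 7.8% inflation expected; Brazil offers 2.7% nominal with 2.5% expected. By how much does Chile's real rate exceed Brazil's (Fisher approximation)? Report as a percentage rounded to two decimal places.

Chile: 13.55% − 7.8% = 5.750%
Brazil: 2.7% − 2.5% = 0.200%
Differential = 5.550% → 5.55%.

5.55%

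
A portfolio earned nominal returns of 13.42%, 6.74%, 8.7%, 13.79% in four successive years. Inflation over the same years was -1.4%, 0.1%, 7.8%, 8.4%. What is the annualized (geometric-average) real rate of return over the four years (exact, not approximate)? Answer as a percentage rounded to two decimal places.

Nominal growth factor = 1.1342 × 1.0674 × 1.0870 × 1.1379 = 1.49744363
Price-level growth factor = 0.9860 × 1.0010 × 1.0780 × 1.0840 = 1.15334446
Real growth factor = 1.49744363 / 1.15334446 = 1.29834900
Annualized real rate = 1.29834900^(1/4) − 1 = 6.7451% → 6.75%.

6.75%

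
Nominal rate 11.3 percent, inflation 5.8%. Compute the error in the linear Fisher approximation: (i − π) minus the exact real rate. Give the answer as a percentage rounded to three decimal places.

Approximate: r ≈ 11.300% − 5.800% = 5.5000%
Exact: (1 + 0.1130)/(1 + 0.0580) − 1 = 5.19849%
Error = 5.5000% − 5.19849% = 0.30151% → 0.302%.

0.302%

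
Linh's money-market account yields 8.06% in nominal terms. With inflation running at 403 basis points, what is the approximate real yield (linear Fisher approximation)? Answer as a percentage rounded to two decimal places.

4.03%

r ≈ i − π = 8.06% − 4.03% = 4.03%.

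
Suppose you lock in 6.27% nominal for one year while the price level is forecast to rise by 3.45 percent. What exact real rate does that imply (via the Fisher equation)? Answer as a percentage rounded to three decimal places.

2.726%

By the Fisher equation, 1 + r = (1 + i)/(1 + π).
1 + r = 1.06270 / 1.03450 = 1.027260
r = 1.027260 − 1 = 2.7260%, i.e. 2.726%.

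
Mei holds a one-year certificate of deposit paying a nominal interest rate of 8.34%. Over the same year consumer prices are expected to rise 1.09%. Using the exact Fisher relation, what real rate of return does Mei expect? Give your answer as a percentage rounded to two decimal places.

7.17%

By the Fisher relation, 1 + r = (1 + i)/(1 + π).
1 + r = 1.08340 / 1.01090 = 1.071718
r = 1.071718 − 1 = 7.1718%, i.e. 7.17%.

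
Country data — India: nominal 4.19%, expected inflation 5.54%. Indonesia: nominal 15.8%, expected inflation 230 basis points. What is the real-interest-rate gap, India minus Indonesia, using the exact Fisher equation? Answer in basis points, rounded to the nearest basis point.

India: (1 + 0.0419)/(1 + 0.0554) − 1 = -1.2791%
Indonesia: (1 + 0.1580)/(1 + 0.0230) − 1 = 13.1965%
Differential = -1.2791% − 13.1965% = -14.4756% → -1448 basis points.

-1448 basis points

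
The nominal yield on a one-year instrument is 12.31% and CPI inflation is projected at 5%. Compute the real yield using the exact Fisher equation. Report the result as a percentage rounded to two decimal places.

1 + r = 1.12310 / 1.05000 = 1.069619
r = 1.069619 − 1 = 6.9619%, i.e. 6.96%.

6.96%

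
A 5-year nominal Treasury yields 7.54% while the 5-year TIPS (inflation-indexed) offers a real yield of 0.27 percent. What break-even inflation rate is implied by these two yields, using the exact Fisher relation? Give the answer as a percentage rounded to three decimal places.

(1 + π) = (1 + i)/(1 + r) = 1.07540 / 1.00270 = 1.072504
Break-even inflation = 1.072504 − 1 → 7.250%.

7.250%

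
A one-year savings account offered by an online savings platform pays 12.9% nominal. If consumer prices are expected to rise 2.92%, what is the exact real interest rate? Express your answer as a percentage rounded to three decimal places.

By the Fisher equation, 1 + r = (1 + i)/(1 + π).
1 + r = 1.12900 / 1.02920 = 1.096969
r = 1.096969 − 1 = 9.6969%, i.e. 9.697%.

9.697%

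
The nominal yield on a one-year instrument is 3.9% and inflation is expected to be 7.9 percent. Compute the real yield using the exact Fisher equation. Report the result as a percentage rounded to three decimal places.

-3.707%

1 + r = 1.03900 / 1.07900 = 0.962929
r = 0.962929 − 1 = -3.7071%, i.e. -3.707%.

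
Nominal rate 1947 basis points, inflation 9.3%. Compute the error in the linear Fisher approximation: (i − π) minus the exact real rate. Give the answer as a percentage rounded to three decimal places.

Approximate: r ≈ 19.470% − 9.300% = 10.1700%
Exact: (1 + 0.1947)/(1 + 0.0930) − 1 = 9.3047%
Error = 10.1700% − 9.3047% = 0.8653% → 0.865%.

0.865%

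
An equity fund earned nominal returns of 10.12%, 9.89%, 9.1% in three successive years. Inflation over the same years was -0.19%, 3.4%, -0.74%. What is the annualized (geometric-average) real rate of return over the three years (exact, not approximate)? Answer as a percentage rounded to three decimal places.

Nominal growth factor = 1.1012 × 1.0989 × 1.0910 = 1.320228570
Price-level growth factor = 0.9981 × 1.0340 × 0.9926 = 1.024398338
Real growth factor = 1.320228570 / 1.024398338 = 1.288784373
Annualized real rate = 1.288784373^(1/3) − 1 = 8.82452% → 8.825%.

8.825%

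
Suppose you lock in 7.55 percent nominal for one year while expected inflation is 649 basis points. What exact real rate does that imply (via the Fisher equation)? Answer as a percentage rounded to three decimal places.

0.995%

By the Fisher equation, 1 + r = (1 + i)/(1 + π).
1 + r = 1.07550 / 1.06490 = 1.009954
r = 1.009954 − 1 = 0.9954%, i.e. 0.995%.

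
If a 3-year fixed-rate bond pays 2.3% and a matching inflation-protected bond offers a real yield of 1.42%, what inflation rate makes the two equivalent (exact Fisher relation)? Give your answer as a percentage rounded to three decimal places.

(1 + π) = (1 + i)/(1 + r) = 1.02300 / 1.01420 = 1.008677
Break-even inflation = 1.008677 − 1 → 0.868%.

0.868%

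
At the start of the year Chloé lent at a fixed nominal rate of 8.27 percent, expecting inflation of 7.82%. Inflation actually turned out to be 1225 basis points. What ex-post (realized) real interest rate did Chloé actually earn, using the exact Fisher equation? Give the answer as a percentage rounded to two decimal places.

-3.55%

Ex-post: (1 + 0.0827)/(1 + 0.1225) − 1 = -3.5457%
So the realized real rate is -3.55%.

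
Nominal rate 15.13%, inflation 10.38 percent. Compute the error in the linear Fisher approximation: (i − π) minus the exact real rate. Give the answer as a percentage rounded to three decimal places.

0.447%

Approximate: r ≈ 15.130% − 10.380% = 4.7500%
Exact: (1 + 0.1513)/(1 + 0.1038) − 1 = 4.3033%
Error = 4.7500% − 4.3033% = 0.4467% → 0.447%.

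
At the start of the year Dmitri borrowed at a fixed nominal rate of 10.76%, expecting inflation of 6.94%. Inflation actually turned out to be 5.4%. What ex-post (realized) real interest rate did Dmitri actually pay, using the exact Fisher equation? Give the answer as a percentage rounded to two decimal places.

5.09%

Ex-post: (1 + 0.1076)/(1 + 0.0540) − 1 = 5.0854%
So the realized real rate is 5.09%.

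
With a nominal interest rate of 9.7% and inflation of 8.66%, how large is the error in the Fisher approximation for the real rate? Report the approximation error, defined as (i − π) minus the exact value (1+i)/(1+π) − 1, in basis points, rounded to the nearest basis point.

Approximate: r ≈ 9.700% − 8.660% = 1.0400%
Exact: (1 + 0.0970)/(1 + 0.0866) − 1 = 0.9571%
Error = 1.0400% − 0.9571% = 0.0829% → 8 basis points.

8 basis points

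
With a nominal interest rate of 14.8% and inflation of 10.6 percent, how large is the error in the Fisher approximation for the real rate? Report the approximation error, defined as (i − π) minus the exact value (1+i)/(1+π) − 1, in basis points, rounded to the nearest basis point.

Approximate: r ≈ 14.800% − 10.600% = 4.2000%
Exact: (1 + 0.1480)/(1 + 0.1060) − 1 = 3.7975%
Error = 4.2000% − 3.7975% = 0.4025% → 40 basis points.

40 basis points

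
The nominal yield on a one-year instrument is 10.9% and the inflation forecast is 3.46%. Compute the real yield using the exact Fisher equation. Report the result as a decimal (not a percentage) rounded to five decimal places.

0.07191

By the Fisher relation, 1 + r = (1 + i)/(1 + π).
1 + r = 1.10900 / 1.03460 = 1.071912
r = 1.071912 − 1 = 7.1912%, i.e. 0.07191.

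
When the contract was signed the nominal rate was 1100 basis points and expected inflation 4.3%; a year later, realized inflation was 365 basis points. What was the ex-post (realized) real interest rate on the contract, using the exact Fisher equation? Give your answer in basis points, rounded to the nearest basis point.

709 basis points

Ex-post: (1 + 0.1100)/(1 + 0.0365) − 1 = 7.0912%
So the realized real rate is 709 basis points.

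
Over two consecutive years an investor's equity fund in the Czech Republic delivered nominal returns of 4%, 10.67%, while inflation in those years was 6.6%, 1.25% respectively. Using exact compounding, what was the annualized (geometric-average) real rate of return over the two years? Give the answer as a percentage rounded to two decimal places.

Nominal growth factor = 1.0400 × 1.1067 = 1.15096800
Price-level growth factor = 1.0660 × 1.0125 = 1.07932500
Real growth factor = 1.15096800 / 1.07932500 = 1.06637760
Annualized real rate = 1.06637760^(1/2) − 1 = 3.2656% → 3.27%.

3.27%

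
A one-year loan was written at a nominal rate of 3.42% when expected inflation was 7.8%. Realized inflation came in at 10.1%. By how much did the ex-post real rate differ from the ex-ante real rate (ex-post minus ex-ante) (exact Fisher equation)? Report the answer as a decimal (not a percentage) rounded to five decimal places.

Ex-ante: (1 + 0.0342)/(1 + 0.0780) − 1 = -4.0631%
Ex-post: (1 + 0.0342)/(1 + 0.1010) − 1 = -6.0672%
Difference (ex-post − ex-ante) = -2.0041% → -0.02004.

-0.02004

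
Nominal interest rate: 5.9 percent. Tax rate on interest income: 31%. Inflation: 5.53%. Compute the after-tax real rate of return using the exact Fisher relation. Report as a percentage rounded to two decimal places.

After-tax nominal return = 5.9% × (1 − 0.31) = 4.0710%.
1 + r = 1.04071 / 1.05530 = 0.986175
After-tax real rate = 0.986175 − 1 → -1.38%.

-1.38%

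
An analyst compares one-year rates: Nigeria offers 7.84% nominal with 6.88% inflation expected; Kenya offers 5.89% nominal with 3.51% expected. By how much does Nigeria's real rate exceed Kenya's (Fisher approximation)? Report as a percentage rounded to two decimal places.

Nigeria: 7.84% − 6.88% = 0.960%
Kenya: 5.89% − 3.51% = 2.380%
Differential = -1.420% → -1.42%.

-1.42%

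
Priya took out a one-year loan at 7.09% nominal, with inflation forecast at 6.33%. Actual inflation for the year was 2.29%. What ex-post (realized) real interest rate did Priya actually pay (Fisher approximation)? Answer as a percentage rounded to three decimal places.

4.800%

Ex-post: 7.09% − 2.29% = 4.800%
So the realized real rate is 4.800%.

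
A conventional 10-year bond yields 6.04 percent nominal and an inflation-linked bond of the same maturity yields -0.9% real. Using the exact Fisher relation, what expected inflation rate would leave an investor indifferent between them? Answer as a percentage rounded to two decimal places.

(1 + π) = (1 + i)/(1 + r) = 1.06040 / 0.99100 = 1.070030
Break-even inflation = 1.070030 − 1 → 7.00%.

7.00%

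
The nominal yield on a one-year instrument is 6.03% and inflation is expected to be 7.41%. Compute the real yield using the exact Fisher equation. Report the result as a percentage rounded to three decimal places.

-1.285%

By the Fisher identity, 1 + r = (1 + i)/(1 + π).
1 + r = 1.06030 / 1.07410 = 0.987152
r = 0.987152 − 1 = -1.2848%, i.e. -1.285%.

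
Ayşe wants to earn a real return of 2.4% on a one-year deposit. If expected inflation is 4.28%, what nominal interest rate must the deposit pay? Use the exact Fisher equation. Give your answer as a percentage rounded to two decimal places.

6.78%

(1 + i) = (1 + r)(1 + π) = 1.02400 × 1.04280 = 1.0678272
i = 1.0678272 − 1, so the required nominal rate is 6.78%.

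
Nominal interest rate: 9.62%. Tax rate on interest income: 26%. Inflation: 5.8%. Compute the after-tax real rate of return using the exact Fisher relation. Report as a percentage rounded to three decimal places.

After-tax nominal return = 9.62% × (1 − 0.26) = 7.1188%.
1 + r = 1.071188 / 1.05800 = 1.01246503
After-tax real rate = 1.01246503 − 1 → 1.247%.

1.247%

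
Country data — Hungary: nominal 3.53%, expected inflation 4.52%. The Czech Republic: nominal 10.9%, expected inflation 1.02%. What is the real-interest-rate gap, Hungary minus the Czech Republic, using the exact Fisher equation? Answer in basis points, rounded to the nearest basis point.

-1073 basis points

Hungary: (1 + 0.0353)/(1 + 0.0452) − 1 = -0.9472%
The Czech Republic: (1 + 0.1090)/(1 + 0.0102) − 1 = 9.7802%
Differential = -0.9472% − 9.7802% = -10.7274% → -1073 basis points.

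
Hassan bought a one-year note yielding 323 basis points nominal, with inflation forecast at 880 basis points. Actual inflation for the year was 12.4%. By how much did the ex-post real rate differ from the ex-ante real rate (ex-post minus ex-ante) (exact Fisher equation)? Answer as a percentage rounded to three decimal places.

Ex-ante: (1 + 0.0323)/(1 + 0.0880) − 1 = -5.1195%
Ex-post: (1 + 0.0323)/(1 + 0.1240) − 1 = -8.1584%
Difference (ex-post − ex-ante) = -3.0389% → -3.039%.

-3.039%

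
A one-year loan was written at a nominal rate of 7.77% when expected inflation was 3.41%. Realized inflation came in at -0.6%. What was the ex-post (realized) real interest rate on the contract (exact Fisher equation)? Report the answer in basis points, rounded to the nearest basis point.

842 basis points

Ex-post: (1 + 0.0777)/(1 − 0.0060) − 1 = 8.4205%
So the realized real rate is 842 basis points.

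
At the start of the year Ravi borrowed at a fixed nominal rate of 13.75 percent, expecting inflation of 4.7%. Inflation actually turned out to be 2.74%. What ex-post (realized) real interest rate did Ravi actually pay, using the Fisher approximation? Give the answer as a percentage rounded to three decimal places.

11.010%

Ex-post: 13.75% − 2.74% = 11.010%
So the realized real rate is 11.010%.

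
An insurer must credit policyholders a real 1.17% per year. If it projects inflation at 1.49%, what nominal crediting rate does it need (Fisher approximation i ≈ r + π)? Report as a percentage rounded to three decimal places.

2.660%

i ≈ r + π = 1.17% + 1.49% = 2.660%.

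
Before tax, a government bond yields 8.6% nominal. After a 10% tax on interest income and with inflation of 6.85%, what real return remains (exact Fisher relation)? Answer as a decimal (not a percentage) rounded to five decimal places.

0.00833

After-tax nominal return = 8.6% × (1 − 0.1) = 7.7400%.
1 + r = 1.07740 / 1.06850 = 1.008329
After-tax real rate = 1.008329 − 1 → 0.00833.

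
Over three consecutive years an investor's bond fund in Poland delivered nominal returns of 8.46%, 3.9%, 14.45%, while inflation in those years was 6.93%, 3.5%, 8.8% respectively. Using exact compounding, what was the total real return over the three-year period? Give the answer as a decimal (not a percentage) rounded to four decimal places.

Compound the nominal returns: 1.0846 × 1.0390 × 1.1445 = 1.289736.
Compound inflation: 1.0693 × 1.0350 × 1.0880 = 1.204117.
Deflate: 1.289736 / 1.204117 = 1.071105.
Total real return = 1.071105 − 1 → 0.0711.

0.0711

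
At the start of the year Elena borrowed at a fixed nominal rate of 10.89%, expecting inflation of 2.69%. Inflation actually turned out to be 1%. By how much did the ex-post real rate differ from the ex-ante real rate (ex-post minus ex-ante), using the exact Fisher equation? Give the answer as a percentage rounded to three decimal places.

Ex-ante: (1 + 0.1089)/(1 + 0.0269) − 1 = 7.9852%
Ex-post: (1 + 0.1089)/(1 + 0.0100) − 1 = 9.7921%
Difference (ex-post − ex-ante) = 1.8069% → 1.807%.

1.807%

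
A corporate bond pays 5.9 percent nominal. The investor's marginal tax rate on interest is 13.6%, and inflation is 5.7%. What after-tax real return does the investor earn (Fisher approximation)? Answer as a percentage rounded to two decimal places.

-0.60%

After-tax nominal return = 5.9% × (1 − 0.136) = 5.0976%.
r ≈ 5.0976% − 5.7% → -0.60%.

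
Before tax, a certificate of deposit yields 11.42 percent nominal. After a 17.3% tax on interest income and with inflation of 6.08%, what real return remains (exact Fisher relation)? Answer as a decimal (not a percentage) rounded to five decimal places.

After-tax nominal return = 11.42% × (1 − 0.173) = 9.44434%.
1 + r = 1.0944434 / 1.06080 = 1.0317151
After-tax real rate = 1.0317151 − 1 → 0.03172.

0.03172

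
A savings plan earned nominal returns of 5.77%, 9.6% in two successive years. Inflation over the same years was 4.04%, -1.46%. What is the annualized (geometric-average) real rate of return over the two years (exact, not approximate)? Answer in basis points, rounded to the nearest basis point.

634 basis points

Compound the nominal returns: 1.0577 × 1.0960 = 1.15923920.
Compound inflation: 1.0404 × 0.9854 = 1.02521016.
Deflate: 1.15923920 / 1.02521016 = 1.13073323.
Annualized real rate = 1.13073323^(1/2) − 1 = 6.3359% → 634 basis points.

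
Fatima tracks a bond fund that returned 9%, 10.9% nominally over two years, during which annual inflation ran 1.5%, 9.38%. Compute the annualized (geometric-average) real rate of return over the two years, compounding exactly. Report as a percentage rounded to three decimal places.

Compound the nominal returns: 1.0900 × 1.1090 = 1.20881000.
Compound inflation: 1.0150 × 1.0938 = 1.11020700.
Deflate: 1.20881000 / 1.11020700 = 1.08881497.
Annualized real rate = 1.08881497^(1/2) − 1 = 4.3463% → 4.346%.

4.346%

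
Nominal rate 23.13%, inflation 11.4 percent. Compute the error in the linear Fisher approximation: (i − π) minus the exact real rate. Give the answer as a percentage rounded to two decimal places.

1.20%

Approximate: r ≈ 23.130% − 11.400% = 11.7300%
Exact: (1 + 0.2313)/(1 + 0.1140) − 1 = 10.5296%
Error = 11.7300% − 10.5296% = 1.2004% → 1.20%.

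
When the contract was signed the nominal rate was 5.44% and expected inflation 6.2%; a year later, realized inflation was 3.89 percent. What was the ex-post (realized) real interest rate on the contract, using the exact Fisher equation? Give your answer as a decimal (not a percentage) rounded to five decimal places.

0.01492

Ex-post: (1 + 0.0544)/(1 + 0.0389) − 1 = 1.4920%
So the realized real rate is 0.01492.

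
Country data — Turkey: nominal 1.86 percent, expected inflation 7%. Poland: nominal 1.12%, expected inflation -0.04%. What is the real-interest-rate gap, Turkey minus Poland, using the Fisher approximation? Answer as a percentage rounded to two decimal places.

-6.30%

Turkey: 1.86% − 7% = -5.140%
Poland: 1.12% − (-0.04%) = 1.160%
Differential = -6.300% → -6.30%.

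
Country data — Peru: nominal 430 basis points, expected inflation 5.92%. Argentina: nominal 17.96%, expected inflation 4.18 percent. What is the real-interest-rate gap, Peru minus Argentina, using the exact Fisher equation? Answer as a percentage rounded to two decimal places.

-14.76%

Peru: (1 + 0.0430)/(1 + 0.0592) − 1 = -1.5295%
Argentina: (1 + 0.1796)/(1 + 0.0418) − 1 = 13.2271%
Differential = -1.5295% − 13.2271% = -14.7566% → -14.76%.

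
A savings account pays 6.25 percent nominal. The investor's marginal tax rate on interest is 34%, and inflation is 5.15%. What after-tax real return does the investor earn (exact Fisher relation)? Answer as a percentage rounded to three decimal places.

After-tax nominal return = 6.25% × (1 − 0.34) = 4.1250%.
1 + r = 1.04125 / 1.05150 = 0.990252
After-tax real rate = 0.990252 − 1 → -0.975%.

-0.975%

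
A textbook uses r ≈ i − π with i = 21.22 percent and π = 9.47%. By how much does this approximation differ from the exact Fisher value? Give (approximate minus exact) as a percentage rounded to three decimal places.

1.016%

Approximate: r ≈ 21.220% − 9.470% = 11.7500%
Exact: (1 + 0.2122)/(1 + 0.0947) − 1 = 10.73353%
Error = 11.7500% − 10.73353% = 1.01647% → 1.016%.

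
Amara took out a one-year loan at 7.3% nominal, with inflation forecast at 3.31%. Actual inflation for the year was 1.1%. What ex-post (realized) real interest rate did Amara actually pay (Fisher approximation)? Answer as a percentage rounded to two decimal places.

Ex-post: 7.3% − 1.1% = 6.200%
So the realized real rate is 6.20%.

6.20%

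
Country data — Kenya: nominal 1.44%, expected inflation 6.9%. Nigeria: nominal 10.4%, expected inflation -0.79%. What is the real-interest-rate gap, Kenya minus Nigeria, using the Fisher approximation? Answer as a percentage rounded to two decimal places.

Kenya: 1.44% − 6.9% = -5.460%
Nigeria: 10.4% − (-0.79%) = 11.190%
Differential = -16.650% → -16.65%.

-16.65%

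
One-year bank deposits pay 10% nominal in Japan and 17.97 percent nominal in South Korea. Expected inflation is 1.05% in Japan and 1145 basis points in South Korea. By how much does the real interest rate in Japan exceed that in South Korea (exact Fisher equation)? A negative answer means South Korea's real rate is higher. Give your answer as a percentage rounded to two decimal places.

3.01%

Japan: (1 + 0.1000)/(1 + 0.0105) − 1 = 8.8570%
South Korea: (1 + 0.1797)/(1 + 0.1145) − 1 = 5.8502%
Differential = 8.8570% − 5.8502% = 3.0068% → 3.01%.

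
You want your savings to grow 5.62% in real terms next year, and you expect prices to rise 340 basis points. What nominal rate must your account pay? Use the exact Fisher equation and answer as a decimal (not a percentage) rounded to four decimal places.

(1 + i) = (1 + r)(1 + π) = 1.05620 × 1.03400 = 1.0921108
i = 1.0921108 − 1, so the required nominal rate is 0.0921.

0.0921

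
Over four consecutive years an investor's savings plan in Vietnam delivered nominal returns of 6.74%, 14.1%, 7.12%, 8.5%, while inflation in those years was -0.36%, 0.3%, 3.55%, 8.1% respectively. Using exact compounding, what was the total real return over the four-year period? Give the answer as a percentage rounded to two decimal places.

26.53%

Nominal growth factor = 1.0674 × 1.1410 × 1.0712 × 1.0850 = 1.415511
Price-level growth factor = 0.9964 × 1.0030 × 1.0355 × 1.0810 = 1.118692
Real growth factor = 1.415511 / 1.118692 = 1.265327
Total real return = 1.265327 − 1 → 26.53%.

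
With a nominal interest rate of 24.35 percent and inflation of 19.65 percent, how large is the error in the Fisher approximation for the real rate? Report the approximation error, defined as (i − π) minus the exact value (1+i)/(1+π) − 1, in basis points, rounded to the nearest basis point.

77 basis points

Approximate: r ≈ 24.350% − 19.650% = 4.7000%
Exact: (1 + 0.2435)/(1 + 0.1965) − 1 = 3.9281%
Error = 4.7000% − 3.9281% = 0.7719% → 77 basis points.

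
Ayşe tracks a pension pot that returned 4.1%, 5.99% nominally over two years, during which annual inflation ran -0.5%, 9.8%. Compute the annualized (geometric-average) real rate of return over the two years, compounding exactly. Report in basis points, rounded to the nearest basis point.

50 basis points

Compound the nominal returns: 1.0410 × 1.0599 = 1.10335590.
Compound inflation: 0.9950 × 1.0980 = 1.09251000.
Deflate: 1.10335590 / 1.09251000 = 1.00992751.
Annualized real rate = 1.00992751^(1/2) − 1 = 0.4951% → 50 basis points.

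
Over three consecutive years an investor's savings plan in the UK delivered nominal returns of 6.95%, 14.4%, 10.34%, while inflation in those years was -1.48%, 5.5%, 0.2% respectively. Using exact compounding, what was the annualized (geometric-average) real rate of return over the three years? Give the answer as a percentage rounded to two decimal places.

Nominal growth factor = 1.0695 × 1.1440 × 1.1034 = 1.35001873
Price-level growth factor = 0.9852 × 1.0550 × 1.0020 = 1.04146477
Real growth factor = 1.35001873 / 1.04146477 = 1.29626922
Annualized real rate = 1.29626922^(1/3) − 1 = 9.0348% → 9.03%.

9.03%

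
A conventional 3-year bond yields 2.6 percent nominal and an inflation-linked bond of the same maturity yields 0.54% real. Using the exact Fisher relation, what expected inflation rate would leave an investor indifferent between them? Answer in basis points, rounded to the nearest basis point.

205 basis points

(1 + π) = (1 + i)/(1 + r) = 1.02600 / 1.00540 = 1.020489
Break-even inflation = 1.020489 − 1 → 205 basis points.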